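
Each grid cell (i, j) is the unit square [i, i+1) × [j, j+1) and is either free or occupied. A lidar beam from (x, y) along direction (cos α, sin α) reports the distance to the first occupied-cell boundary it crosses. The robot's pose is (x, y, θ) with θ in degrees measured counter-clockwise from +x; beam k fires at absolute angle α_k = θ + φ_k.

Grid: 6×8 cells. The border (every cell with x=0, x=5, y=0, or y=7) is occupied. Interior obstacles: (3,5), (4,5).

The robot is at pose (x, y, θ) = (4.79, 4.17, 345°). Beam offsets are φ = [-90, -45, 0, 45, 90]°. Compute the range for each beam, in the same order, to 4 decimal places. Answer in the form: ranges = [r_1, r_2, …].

beam 1: φ=-90°, α=255°
  direction (-0.2588, -0.9659); cell (4,4); t to first gridline: x 3.0523, y 0.1760 (then +3.8637 / +1.0353)
    (4,3) via y @ 0.1760
    (4,2) via y @ 1.2113
    (4,1) via y @ 2.2465
    (3,1) via x @ 3.0523
    (3,0) via y @ 3.2818  # hit
  → r_1 = 3.2818
beam 2: φ=-45°, α=300°
  direction (0.5000, -0.8660); cell (4,4); t to first gridline: x 0.4200, y 0.1963 (then +2.0000 / +1.1547)
    (4,3) via y @ 0.1963
    (5,3) via x @ 0.4200  # hit
  → r_2 = 0.4200
beam 3: φ=0°, α=345°
  direction (0.9659, -0.2588); cell (4,4); t to first gridline: x 0.2174, y 0.6568 (then +1.0353 / +3.8637)
    (5,4) via x @ 0.2174  # hit
  → r_3 = 0.2174
beam 4: φ=45°, α=30°
  direction (0.8660, 0.5000); cell (4,4); t to first gridline: x 0.2425, y 1.6600 (then +1.1547 / +2.0000)
    (5,4) via x @ 0.2425  # hit
  → r_4 = 0.2425
beam 5: φ=90°, α=75°
  direction (0.2588, 0.9659); cell (4,4); t to first gridline: x 0.8114, y 0.8593 (then +3.8637 / +1.0353)
    (5,4) via x @ 0.8114  # hit
  → r_5 = 0.8114

ranges = [3.2818, 0.4200, 0.2174, 0.2425, 0.8114]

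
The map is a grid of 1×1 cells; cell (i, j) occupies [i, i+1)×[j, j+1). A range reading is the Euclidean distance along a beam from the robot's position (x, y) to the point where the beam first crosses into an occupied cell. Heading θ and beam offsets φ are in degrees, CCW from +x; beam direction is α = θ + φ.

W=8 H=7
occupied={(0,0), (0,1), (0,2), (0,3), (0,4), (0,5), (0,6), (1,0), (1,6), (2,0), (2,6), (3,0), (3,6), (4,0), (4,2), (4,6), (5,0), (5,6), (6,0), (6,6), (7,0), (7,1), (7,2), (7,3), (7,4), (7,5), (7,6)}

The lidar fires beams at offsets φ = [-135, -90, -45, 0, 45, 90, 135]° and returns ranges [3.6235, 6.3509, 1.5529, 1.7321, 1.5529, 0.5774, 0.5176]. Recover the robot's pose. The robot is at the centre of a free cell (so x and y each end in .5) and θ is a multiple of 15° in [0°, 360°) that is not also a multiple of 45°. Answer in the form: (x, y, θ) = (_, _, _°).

Enumerate (i+0.5, j+0.5, θ) over the 29 free cells and 16 admissible headings. For each, cast all 7 beams and compare to the given ranges.
  (6.5, 5.5, 30°): beam 1 = 4.6587 ≠ 3.6235 ✗
  (1.5, 1.5, 30°): beam 1 = 0.5176 ≠ 3.6235 ✗
  (3.5, 2.5, 255°): beam 1 = 4.0415 ≠ 3.6235 ✗
  (5.5, 1.5, 285°): beam 1 = 1.0000 ≠ 3.6235 ✗
  (6.5, 3.5, 105°): beam 1 = 0.5774 ≠ 3.6235 ✗
  …
  (6.5, 2.5, 240°): r_1=3.6235, r_2=6.3509, r_3=1.5529, r_4=1.7321, r_5=1.5529, r_6=0.5774, r_7=0.5176 — all match ✓
Unique over the lattice → pose = (6.5, 2.5, 240°).

(x, y, θ) = (6.5, 2.5, 240°)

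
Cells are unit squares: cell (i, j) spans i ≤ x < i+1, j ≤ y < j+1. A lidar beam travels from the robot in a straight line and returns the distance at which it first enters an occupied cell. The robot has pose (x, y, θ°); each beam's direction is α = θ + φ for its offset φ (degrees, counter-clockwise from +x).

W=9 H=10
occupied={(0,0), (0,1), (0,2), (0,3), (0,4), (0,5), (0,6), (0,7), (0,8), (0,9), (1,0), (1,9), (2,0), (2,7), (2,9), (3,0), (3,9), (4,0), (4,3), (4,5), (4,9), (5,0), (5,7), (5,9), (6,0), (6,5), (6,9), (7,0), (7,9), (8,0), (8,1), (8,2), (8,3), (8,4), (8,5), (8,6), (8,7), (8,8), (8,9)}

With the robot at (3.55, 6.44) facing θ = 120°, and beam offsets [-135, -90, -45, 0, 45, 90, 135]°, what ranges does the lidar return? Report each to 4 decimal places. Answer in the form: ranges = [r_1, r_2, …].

beam 1: φ=-135°, α=345°
  d=(0.9659,-0.2588)  start (3,6)  tX=0.4659 tY=1.7000  stride 1/|dx|=1.0353 1/|dy|=3.8637
    cross x-line → (4,6), t=0.4659
    cross x-line → (5,6), t=1.5012
    cross y-line → (5,5), t=1.7000
    cross x-line → (6,5), t=2.5364 (wall)
  → r_1 = 2.5364
beam 2: φ=-90°, α=30°
  d=(0.8660,0.5000)  start (3,6)  tX=0.5196 tY=1.1200  stride 1/|dx|=1.1547 1/|dy|=2.0000
    cross x-line → (4,6), t=0.5196
    cross y-line → (4,7), t=1.1200
    cross x-line → (5,7), t=1.6743 (wall)
  → r_2 = 1.6743
beam 3: φ=-45°, α=75°
  d=(0.2588,0.9659)  start (3,6)  tX=1.7387 tY=0.5798  stride 1/|dx|=3.8637 1/|dy|=1.0353
    cross y-line → (3,7), t=0.5798
    cross y-line → (3,8), t=1.6150
    cross x-line → (4,8), t=1.7387
    cross y-line → (4,9), t=2.6503 (wall)
  → r_3 = 2.6503
beam 4: φ=0°, α=120°
  d=(-0.5000,0.8660)  start (3,6)  tX=1.1000 tY=0.6466  stride 1/|dx|=2.0000 1/|dy|=1.1547
    cross y-line → (3,7), t=0.6466
    cross x-line → (2,7), t=1.1000 (wall)
  → r_4 = 1.1000
beam 5: φ=45°, α=165°
  d=(-0.9659,0.2588)  start (3,6)  tX=0.5694 tY=2.1637  stride 1/|dx|=1.0353 1/|dy|=3.8637
    cross x-line → (2,6), t=0.5694
    cross x-line → (1,6), t=1.6047
    cross y-line → (1,7), t=2.1637
    cross x-line → (0,7), t=2.6400 (wall)
  → r_5 = 2.6400
beam 6: φ=90°, α=210°
  d=(-0.8660,-0.5000)  start (3,6)  tX=0.6351 tY=0.8800  stride 1/|dx|=1.1547 1/|dy|=2.0000
    cross x-line → (2,6), t=0.6351
    cross y-line → (2,5), t=0.8800
    cross x-line → (1,5), t=1.7898
    cross y-line → (1,4), t=2.8800
    cross x-line → (0,4), t=2.9445 (wall)
  → r_6 = 2.9445
beam 7: φ=135°, α=255°
  d=(-0.2588,-0.9659)  start (3,6)  tX=2.1250 tY=0.4555  stride 1/|dx|=3.8637 1/|dy|=1.0353
    cross y-line → (3,5), t=0.4555
    cross y-line → (3,4), t=1.4908
    cross x-line → (2,4), t=2.1250
    cross y-line → (2,3), t=2.5261
    cross y-line → (2,2), t=3.5614
    cross y-line → (2,1), t=4.5966
    cross y-line → (2,0), t=5.6319 (wall)
  → r_7 = 5.6319

ranges = [2.5364, 1.6743, 2.6503, 1.1000, 2.6400, 2.9445, 5.6319]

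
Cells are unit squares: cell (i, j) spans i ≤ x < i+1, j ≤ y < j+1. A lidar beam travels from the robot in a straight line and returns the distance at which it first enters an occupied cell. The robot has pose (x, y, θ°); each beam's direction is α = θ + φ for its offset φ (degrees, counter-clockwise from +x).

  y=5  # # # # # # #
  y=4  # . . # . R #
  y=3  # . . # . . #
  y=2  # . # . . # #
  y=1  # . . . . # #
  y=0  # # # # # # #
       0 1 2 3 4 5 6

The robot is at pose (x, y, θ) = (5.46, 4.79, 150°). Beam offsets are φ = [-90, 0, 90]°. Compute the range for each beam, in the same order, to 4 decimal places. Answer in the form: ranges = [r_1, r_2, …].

ranges = [0.2425, 0.4200, 4.3763]

beam 1: φ=-90°, α=60°
  direction (0.5000, 0.8660); cell (5,4); t to first gridline: x 1.0800, y 0.2425 (then +2.0000 / +1.1547)
    (5,5) via y @ 0.2425  # hit
  → r_1 = 0.2425
beam 2: φ=0°, α=150°
  direction (-0.8660, 0.5000); cell (5,4); t to first gridline: x 0.5312, y 0.4200 (then +1.1547 / +2.0000)
    (5,5) via y @ 0.4200  # hit
  → r_2 = 0.4200
beam 3: φ=90°, α=240°
  direction (-0.5000, -0.8660); cell (5,4); t to first gridline: x 0.9200, y 0.9122 (then +2.0000 / +1.1547)
    (5,3) via y @ 0.9122
    (4,3) via x @ 0.9200
    (4,2) via y @ 2.0669
    (3,2) via x @ 2.9200
    (3,1) via y @ 3.2216
    (3,0) via y @ 4.3763  # hit
  → r_3 = 4.3763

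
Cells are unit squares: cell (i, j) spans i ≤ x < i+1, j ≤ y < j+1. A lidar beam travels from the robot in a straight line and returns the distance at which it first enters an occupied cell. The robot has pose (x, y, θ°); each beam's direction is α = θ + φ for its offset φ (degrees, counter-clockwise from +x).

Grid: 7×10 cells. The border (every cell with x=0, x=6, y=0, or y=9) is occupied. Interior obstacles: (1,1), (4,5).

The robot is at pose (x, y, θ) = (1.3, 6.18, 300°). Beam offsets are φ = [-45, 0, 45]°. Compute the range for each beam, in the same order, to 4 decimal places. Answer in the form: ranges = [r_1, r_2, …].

beam 1: φ=-45°, α=255°
  cosα=-0.2588 sinα=-0.9659 | (1,6) | tMaxX 1.1591 tMaxY 0.1863 | tΔX 3.8637 tΔY 1.0353
    t=0.1863 [y] (1,5)
    t=1.1591 [x] (0,5) — stop
  → r_1 = 1.1591
beam 2: φ=0°, α=300°
  cosα=0.5000 sinα=-0.8660 | (1,6) | tMaxX 1.4000 tMaxY 0.2078 | tΔX 2.0000 tΔY 1.1547
    t=0.2078 [y] (1,5)
    t=1.3625 [y] (1,4)
    t=1.4000 [x] (2,4)
    t=2.5172 [y] (2,3)
    t=3.4000 [x] (3,3)
    t=3.6719 [y] (3,2)
    t=4.8266 [y] (3,1)
    t=5.4000 [x] (4,1)
    t=5.9813 [y] (4,0) — stop
  → r_2 = 5.9813
beam 3: φ=45°, α=345°
  cosα=0.9659 sinα=-0.2588 | (1,6) | tMaxX 0.7247 tMaxY 0.6955 | tΔX 1.0353 tΔY 3.8637
    t=0.6955 [y] (1,5)
    t=0.7247 [x] (2,5)
    t=1.7600 [x] (3,5)
    t=2.7952 [x] (4,5) — stop
  → r_3 = 2.7952

ranges = [1.1591, 5.9813, 2.7952]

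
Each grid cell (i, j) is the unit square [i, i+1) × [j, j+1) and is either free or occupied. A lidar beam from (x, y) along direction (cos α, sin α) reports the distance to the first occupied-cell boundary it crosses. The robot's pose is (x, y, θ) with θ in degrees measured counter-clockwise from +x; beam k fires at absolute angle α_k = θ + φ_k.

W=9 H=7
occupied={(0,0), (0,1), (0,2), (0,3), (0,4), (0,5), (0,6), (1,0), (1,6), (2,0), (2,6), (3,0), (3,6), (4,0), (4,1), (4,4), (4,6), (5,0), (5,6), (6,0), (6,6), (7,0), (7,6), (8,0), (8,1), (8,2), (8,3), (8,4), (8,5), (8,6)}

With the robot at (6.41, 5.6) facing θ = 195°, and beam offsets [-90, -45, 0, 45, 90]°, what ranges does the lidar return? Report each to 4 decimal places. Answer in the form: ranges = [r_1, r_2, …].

ranges = [0.4141, 0.8000, 2.3182, 4.1569, 4.7623]

beam 1: φ=-90°, α=105°
  cosα=-0.2588 sinα=0.9659 | (6,5) | tMaxX 1.5841 tMaxY 0.4141 | tΔX 3.8637 tΔY 1.0353
    t=0.4141 [y] (6,6) — stop
  → r_1 = 0.4141
beam 2: φ=-45°, α=150°
  cosα=-0.8660 sinα=0.5000 | (6,5) | tMaxX 0.4734 tMaxY 0.8000 | tΔX 1.1547 tΔY 2.0000
    t=0.4734 [x] (5,5)
    t=0.8000 [y] (5,6) — stop
  → r_2 = 0.8000
beam 3: φ=0°, α=195°
  cosα=-0.9659 sinα=-0.2588 | (6,5) | tMaxX 0.4245 tMaxY 2.3182 | tΔX 1.0353 tΔY 3.8637
    t=0.4245 [x] (5,5)
    t=1.4597 [x] (4,5)
    t=2.3182 [y] (4,4) — stop
  → r_3 = 2.3182
beam 4: φ=45°, α=240°
  cosα=-0.5000 sinα=-0.8660 | (6,5) | tMaxX 0.8200 tMaxY 0.6928 | tΔX 2.0000 tΔY 1.1547
    t=0.6928 [y] (6,4)
    t=0.8200 [x] (5,4)
    t=1.8475 [y] (5,3)
    t=2.8200 [x] (4,3)
    t=3.0022 [y] (4,2)
    t=4.1569 [y] (4,1) — stop
  → r_4 = 4.1569
beam 5: φ=90°, α=285°
  cosα=0.2588 sinα=-0.9659 | (6,5) | tMaxX 2.2796 tMaxY 0.6212 | tΔX 3.8637 tΔY 1.0353
    t=0.6212 [y] (6,4)
    t=1.6564 [y] (6,3)
    t=2.2796 [x] (7,3)
    t=2.6917 [y] (7,2)
    t=3.7270 [y] (7,1)
    t=4.7623 [y] (7,0) — stop
  → r_5 = 4.7623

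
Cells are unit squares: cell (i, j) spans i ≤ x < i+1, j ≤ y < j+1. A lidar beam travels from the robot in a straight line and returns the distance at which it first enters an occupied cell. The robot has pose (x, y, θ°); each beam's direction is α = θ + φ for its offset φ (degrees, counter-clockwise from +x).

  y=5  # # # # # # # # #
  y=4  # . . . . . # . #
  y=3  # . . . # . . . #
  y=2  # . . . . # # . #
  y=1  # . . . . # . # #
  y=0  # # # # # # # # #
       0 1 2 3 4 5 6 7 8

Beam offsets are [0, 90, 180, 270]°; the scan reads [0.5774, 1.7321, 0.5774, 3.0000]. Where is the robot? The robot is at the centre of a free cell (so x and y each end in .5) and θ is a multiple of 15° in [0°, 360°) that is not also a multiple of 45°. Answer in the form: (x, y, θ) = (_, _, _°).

The pose lattice has 22·16 = 352 candidates. Test each by forward raycasting.
  (4.5, 1.5, 345°): beam 1 = 0.5176 ≠ 0.5774 ✗
  (1.5, 1.5, 120°): beam 1 = 1.0000 ≠ 0.5774 ✗
  (4.5, 4.5, 330°): beam 1 = 4.0415 ≠ 0.5774 ✗
  (7.5, 4.5, 210°): beam 2 = 1.0000 ≠ 1.7321 ✗
  (3.5, 4.5, 120°): beam 2 = 2.8868 ≠ 1.7321 ✗
  …
  (6.5, 3.5, 240°): r_1=0.5774, r_2=1.7321, r_3=0.5774, r_4=3.0000 — all match ✓
Only this pose fits every beam.

(x, y, θ) = (6.5, 3.5, 240°)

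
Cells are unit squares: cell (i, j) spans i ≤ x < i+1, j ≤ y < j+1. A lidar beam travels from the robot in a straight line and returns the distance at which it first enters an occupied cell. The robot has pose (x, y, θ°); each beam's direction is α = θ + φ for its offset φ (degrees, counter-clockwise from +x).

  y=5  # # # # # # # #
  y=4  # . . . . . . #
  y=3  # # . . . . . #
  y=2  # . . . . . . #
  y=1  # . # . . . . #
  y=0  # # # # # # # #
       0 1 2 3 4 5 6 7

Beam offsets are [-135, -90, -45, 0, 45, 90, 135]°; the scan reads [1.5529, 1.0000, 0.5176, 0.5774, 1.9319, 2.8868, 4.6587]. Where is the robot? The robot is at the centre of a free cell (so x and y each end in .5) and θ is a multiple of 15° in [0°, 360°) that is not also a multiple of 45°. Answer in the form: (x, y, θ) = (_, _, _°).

(x, y, θ) = (6.5, 2.5, 30°)

Enumerate (i+0.5, j+0.5, θ) over the 22 free cells and 16 admissible headings. For each, cast all 7 beams and compare to the given ranges.
  (1.5, 1.5, 150°): beam 1 = 0.5176 ≠ 1.5529 ✗
  (4.5, 1.5, 195°): beam 1 = 4.0415 ≠ 1.5529 ✗
  (2.5, 4.5, 150°): beam 1 = 1.9319 ≠ 1.5529 ✗
  (3.5, 1.5, 75°): beam 1 = 0.5774 ≠ 1.5529 ✗
  …
  (6.5, 2.5, 30°): r_1=1.5529, r_2=1.0000, r_3=0.5176, r_4=0.5774, r_5=1.9319, r_6=2.8868, r_7=4.6587 — all match ✓
Unique over the lattice → pose = (6.5, 2.5, 30°).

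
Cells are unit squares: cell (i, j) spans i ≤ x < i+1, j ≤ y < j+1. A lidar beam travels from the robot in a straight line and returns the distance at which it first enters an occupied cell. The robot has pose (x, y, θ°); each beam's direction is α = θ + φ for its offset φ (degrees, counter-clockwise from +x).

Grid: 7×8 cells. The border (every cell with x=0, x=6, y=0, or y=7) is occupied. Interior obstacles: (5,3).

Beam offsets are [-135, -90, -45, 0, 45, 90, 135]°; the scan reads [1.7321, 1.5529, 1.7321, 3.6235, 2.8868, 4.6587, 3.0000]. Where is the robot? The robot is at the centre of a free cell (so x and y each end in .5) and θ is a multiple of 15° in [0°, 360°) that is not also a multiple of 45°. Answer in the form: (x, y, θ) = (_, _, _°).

Candidates: 29 free-cell centres × 16 headings = 464 poses. Raycast each; keep the one whose scan matches to 4 dp.
  (1.5, 2.5, 60°): beam 1 = 1.5529 ≠ 1.7321 ✗
  (2.5, 2.5, 255°): beam 1 = 3.0000 ≠ 1.7321 ✗
  (5.5, 4.5, 195°): beam 1 = 1.0000 ≠ 1.7321 ✗
  (4.5, 2.5, 75°): beam 3 = 1.0000 ≠ 1.7321 ✗
  …
  (2.5, 2.5, 345°): r_1=1.7321, r_2=1.5529, r_3=1.7321, r_4=3.6235, r_5=2.8868, r_6=4.6587, r_7=3.0000 — all match ✓
No second candidate reproduces the full scan.

(x, y, θ) = (2.5, 2.5, 345°)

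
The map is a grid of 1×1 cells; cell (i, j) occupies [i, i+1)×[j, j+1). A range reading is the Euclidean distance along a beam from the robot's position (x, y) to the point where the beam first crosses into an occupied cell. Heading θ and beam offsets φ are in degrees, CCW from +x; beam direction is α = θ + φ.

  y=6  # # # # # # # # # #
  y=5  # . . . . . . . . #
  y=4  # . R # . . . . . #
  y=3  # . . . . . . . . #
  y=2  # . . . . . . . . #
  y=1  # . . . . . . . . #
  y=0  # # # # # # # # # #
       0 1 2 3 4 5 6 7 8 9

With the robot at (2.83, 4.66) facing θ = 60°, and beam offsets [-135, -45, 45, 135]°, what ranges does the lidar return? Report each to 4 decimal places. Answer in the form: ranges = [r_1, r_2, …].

ranges = [0.6568, 0.1760, 1.3873, 1.8946]

beam 1: φ=-135°, α=285°
  cosα=0.2588 sinα=-0.9659 | (2,4) | tMaxX 0.6568 tMaxY 0.6833 | tΔX 3.8637 tΔY 1.0353
    t=0.6568 [x] (3,4) — stop
  → r_1 = 0.6568
beam 2: φ=-45°, α=15°
  cosα=0.9659 sinα=0.2588 | (2,4) | tMaxX 0.1760 tMaxY 1.3137 | tΔX 1.0353 tΔY 3.8637
    t=0.1760 [x] (3,4) — stop
  → r_2 = 0.1760
beam 3: φ=45°, α=105°
  cosα=-0.2588 sinα=0.9659 | (2,4) | tMaxX 3.2069 tMaxY 0.3520 | tΔX 3.8637 tΔY 1.0353
    t=0.3520 [y] (2,5)
    t=1.3873 [y] (2,6) — stop
  → r_3 = 1.3873
beam 4: φ=135°, α=195°
  cosα=-0.9659 sinα=-0.2588 | (2,4) | tMaxX 0.8593 tMaxY 2.5500 | tΔX 1.0353 tΔY 3.8637
    t=0.8593 [x] (1,4)
    t=1.8946 [x] (0,4) — stop
  → r_4 = 1.8946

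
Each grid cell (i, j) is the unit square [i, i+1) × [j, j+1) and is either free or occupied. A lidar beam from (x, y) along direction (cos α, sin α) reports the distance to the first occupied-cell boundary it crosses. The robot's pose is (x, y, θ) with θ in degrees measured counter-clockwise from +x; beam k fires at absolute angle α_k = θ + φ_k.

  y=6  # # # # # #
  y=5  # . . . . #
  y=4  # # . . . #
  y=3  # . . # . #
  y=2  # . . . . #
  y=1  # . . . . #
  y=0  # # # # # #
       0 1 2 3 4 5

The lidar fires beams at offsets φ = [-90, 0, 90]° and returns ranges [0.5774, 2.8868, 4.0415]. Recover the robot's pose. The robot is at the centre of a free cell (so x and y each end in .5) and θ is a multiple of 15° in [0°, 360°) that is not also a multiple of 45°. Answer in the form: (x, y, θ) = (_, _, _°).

(x, y, θ) = (1.5, 3.5, 300°)

The pose lattice has 18·16 = 288 candidates. Test each by forward raycasting.
  (4.5, 2.5, 210°): beam 1 = 1.0000 ≠ 0.5774 ✗
  (3.5, 2.5, 300°): beam 1 = 2.8868 ≠ 0.5774 ✗
  (1.5, 1.5, 150°): beam 1 = 5.1962 ≠ 0.5774 ✗
  (1.5, 3.5, 120°): beam 1 = 4.0415 ≠ 0.5774 ✗
  …
  (1.5, 3.5, 300°): r_1=0.5774, r_2=2.8868, r_3=4.0415 — all match ✓
Unique over the lattice → pose = (1.5, 3.5, 300°).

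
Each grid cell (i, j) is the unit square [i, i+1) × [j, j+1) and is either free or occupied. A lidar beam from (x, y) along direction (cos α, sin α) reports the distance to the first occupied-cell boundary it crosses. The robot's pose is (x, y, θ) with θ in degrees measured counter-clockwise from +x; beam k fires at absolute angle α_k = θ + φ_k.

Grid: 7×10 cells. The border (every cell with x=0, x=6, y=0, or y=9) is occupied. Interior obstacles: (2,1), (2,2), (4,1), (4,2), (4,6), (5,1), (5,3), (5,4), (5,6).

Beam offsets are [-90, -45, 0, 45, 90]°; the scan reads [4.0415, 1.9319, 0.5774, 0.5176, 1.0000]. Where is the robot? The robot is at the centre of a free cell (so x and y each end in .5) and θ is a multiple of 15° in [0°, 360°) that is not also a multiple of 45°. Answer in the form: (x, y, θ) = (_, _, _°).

(x, y, θ) = (1.5, 5.5, 150°)

The pose lattice has 31·16 = 496 candidates. Test each by forward raycasting.
  (3.5, 8.5, 330°): beam 1 = 5.0000 ≠ 4.0415 ✗
  (2.5, 6.5, 105°): beam 1 = 1.5529 ≠ 4.0415 ✗
  (3.5, 8.5, 195°): beam 1 = 0.5176 ≠ 4.0415 ✗
  (2.5, 4.5, 255°): beam 1 = 1.5529 ≠ 4.0415 ✗
  (4.5, 5.5, 240°): beam 2 = 3.6235 ≠ 1.9319 ✗
  …
  (1.5, 5.5, 150°): r_1=4.0415, r_2=1.9319, r_3=0.5774, r_4=0.5176, r_5=1.0000 — all match ✓
Only this pose fits every beam.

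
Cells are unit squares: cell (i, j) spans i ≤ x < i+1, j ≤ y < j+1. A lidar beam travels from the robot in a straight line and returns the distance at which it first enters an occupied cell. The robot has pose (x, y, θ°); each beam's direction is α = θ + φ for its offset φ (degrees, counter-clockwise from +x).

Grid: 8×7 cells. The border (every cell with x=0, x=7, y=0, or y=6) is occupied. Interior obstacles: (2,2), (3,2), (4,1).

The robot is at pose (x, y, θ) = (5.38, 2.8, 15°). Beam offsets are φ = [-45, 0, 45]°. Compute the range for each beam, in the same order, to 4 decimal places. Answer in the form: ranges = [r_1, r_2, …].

beam 1: φ=-45°, α=330°
  cosα=0.8660 sinα=-0.5000 | (5,2) | tMaxX 0.7159 tMaxY 1.6000 | tΔX 1.1547 tΔY 2.0000
    t=0.7159 [x] (6,2)
    t=1.6000 [y] (6,1)
    t=1.8706 [x] (7,1) — stop
  → r_1 = 1.8706
beam 2: φ=0°, α=15°
  cosα=0.9659 sinα=0.2588 | (5,2) | tMaxX 0.6419 tMaxY 0.7727 | tΔX 1.0353 tΔY 3.8637
    t=0.6419 [x] (6,2)
    t=0.7727 [y] (6,3)
    t=1.6771 [x] (7,3) — stop
  → r_2 = 1.6771
beam 3: φ=45°, α=60°
  cosα=0.5000 sinα=0.8660 | (5,2) | tMaxX 1.2400 tMaxY 0.2309 | tΔX 2.0000 tΔY 1.1547
    t=0.2309 [y] (5,3)
    t=1.2400 [x] (6,3)
    t=1.3856 [y] (6,4)
    t=2.5403 [y] (6,5)
    t=3.2400 [x] (7,5) — stop
  → r_3 = 3.2400

ranges = [1.8706, 1.6771, 3.2400]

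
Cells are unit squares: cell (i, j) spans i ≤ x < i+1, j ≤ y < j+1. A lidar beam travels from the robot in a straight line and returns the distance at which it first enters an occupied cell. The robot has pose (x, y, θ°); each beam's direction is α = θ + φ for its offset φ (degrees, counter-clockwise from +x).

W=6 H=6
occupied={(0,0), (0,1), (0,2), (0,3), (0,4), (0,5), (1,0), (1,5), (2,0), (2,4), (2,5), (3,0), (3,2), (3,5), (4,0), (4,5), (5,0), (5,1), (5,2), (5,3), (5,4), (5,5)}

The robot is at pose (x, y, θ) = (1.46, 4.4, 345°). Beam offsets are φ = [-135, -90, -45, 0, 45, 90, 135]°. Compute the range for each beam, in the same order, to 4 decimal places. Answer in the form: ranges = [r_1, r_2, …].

beam 1: φ=-135°, α=210°
  dir = (cos 210°, sin 210°) = (-0.8660, -0.5000); from cell (1,4)
  next x-line at t=0.5312, next y-line at t=0.8000; Δt_x=1.1547, Δt_y=2.0000
    x: enter (0,4) at t=0.5312 ← occupied
  → r_1 = 0.5312
beam 2: φ=-90°, α=255°
  dir = (cos 255°, sin 255°) = (-0.2588, -0.9659); from cell (1,4)
  next x-line at t=1.7773, next y-line at t=0.4141; Δt_x=3.8637, Δt_y=1.0353
    y: enter (1,3) at t=0.4141
    y: enter (1,2) at t=1.4494
    x: enter (0,2) at t=1.7773 ← occupied
  → r_2 = 1.7773
beam 3: φ=-45°, α=300°
  dir = (cos 300°, sin 300°) = (0.5000, -0.8660); from cell (1,4)
  next x-line at t=1.0800, next y-line at t=0.4619; Δt_x=2.0000, Δt_y=1.1547
    y: enter (1,3) at t=0.4619
    x: enter (2,3) at t=1.0800
    y: enter (2,2) at t=1.6166
    y: enter (2,1) at t=2.7713
    x: enter (3,1) at t=3.0800
    y: enter (3,0) at t=3.9260 ← occupied
  → r_3 = 3.9260
beam 4: φ=0°, α=345°
  dir = (cos 345°, sin 345°) = (0.9659, -0.2588); from cell (1,4)
  next x-line at t=0.5590, next y-line at t=1.5455; Δt_x=1.0353, Δt_y=3.8637
    x: enter (2,4) at t=0.5590 ← occupied
  → r_4 = 0.5590
beam 5: φ=45°, α=30°
  dir = (cos 30°, sin 30°) = (0.8660, 0.5000); from cell (1,4)
  next x-line at t=0.6235, next y-line at t=1.2000; Δt_x=1.1547, Δt_y=2.0000
    x: enter (2,4) at t=0.6235 ← occupied
  → r_5 = 0.6235
beam 6: φ=90°, α=75°
  dir = (cos 75°, sin 75°) = (0.2588, 0.9659); from cell (1,4)
  next x-line at t=2.0864, next y-line at t=0.6212; Δt_x=3.8637, Δt_y=1.0353
    y: enter (1,5) at t=0.6212 ← occupied
  → r_6 = 0.6212
beam 7: φ=135°, α=120°
  dir = (cos 120°, sin 120°) = (-0.5000, 0.8660); from cell (1,4)
  next x-line at t=0.9200, next y-line at t=0.6928; Δt_x=2.0000, Δt_y=1.1547
    y: enter (1,5) at t=0.6928 ← occupied
  → r_7 = 0.6928

ranges = [0.5312, 1.7773, 3.9260, 0.5590, 0.6235, 0.6212, 0.6928]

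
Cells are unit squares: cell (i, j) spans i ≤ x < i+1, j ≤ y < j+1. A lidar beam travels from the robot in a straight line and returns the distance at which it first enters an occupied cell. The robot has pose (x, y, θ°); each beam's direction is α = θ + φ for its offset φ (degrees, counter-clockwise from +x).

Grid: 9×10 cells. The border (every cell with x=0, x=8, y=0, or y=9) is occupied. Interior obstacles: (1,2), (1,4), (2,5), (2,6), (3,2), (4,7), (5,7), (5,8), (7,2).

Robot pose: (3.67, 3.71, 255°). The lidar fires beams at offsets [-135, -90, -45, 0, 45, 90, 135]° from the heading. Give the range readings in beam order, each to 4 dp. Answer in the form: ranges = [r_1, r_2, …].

beam 1: φ=-135°, α=120°
  direction (-0.5000, 0.8660); cell (3,3); t to first gridline: x 1.3400, y 0.3349 (then +2.0000 / +1.1547)
    (3,4) via y @ 0.3349
    (2,4) via x @ 1.3400
    (2,5) via y @ 1.4896  # hit
  → r_1 = 1.4896
beam 2: φ=-90°, α=165°
  direction (-0.9659, 0.2588); cell (3,3); t to first gridline: x 0.6936, y 1.1205 (then +1.0353 / +3.8637)
    (2,3) via x @ 0.6936
    (2,4) via y @ 1.1205
    (1,4) via x @ 1.7289  # hit
  → r_2 = 1.7289
beam 3: φ=-45°, α=210°
  direction (-0.8660, -0.5000); cell (3,3); t to first gridline: x 0.7736, y 1.4200 (then +1.1547 / +2.0000)
    (2,3) via x @ 0.7736
    (2,2) via y @ 1.4200
    (1,2) via x @ 1.9283  # hit
  → r_3 = 1.9283
beam 4: φ=0°, α=255°
  direction (-0.2588, -0.9659); cell (3,3); t to first gridline: x 2.5887, y 0.7350 (then +3.8637 / +1.0353)
    (3,2) via y @ 0.7350  # hit
  → r_4 = 0.7350
beam 5: φ=45°, α=300°
  direction (0.5000, -0.8660); cell (3,3); t to first gridline: x 0.6600, y 0.8198 (then +2.0000 / +1.1547)
    (4,3) via x @ 0.6600
    (4,2) via y @ 0.8198
    (4,1) via y @ 1.9745
    (5,1) via x @ 2.6600
    (5,0) via y @ 3.1292  # hit
  → r_5 = 3.1292
beam 6: φ=90°, α=345°
  direction (0.9659, -0.2588); cell (3,3); t to first gridline: x 0.3416, y 2.7432 (then +1.0353 / +3.8637)
    (4,3) via x @ 0.3416
    (5,3) via x @ 1.3769
    (6,3) via x @ 2.4122
    (6,2) via y @ 2.7432
    (7,2) via x @ 3.4475  # hit
  → r_6 = 3.4475
beam 7: φ=135°, α=30°
  direction (0.8660, 0.5000); cell (3,3); t to first gridline: x 0.3811, y 0.5800 (then +1.1547 / +2.0000)
    (4,3) via x @ 0.3811
    (4,4) via y @ 0.5800
    (5,4) via x @ 1.5358
    (5,5) via y @ 2.5800
    (6,5) via x @ 2.6905
    (7,5) via x @ 3.8452
    (7,6) via y @ 4.5800
    (8,6) via x @ 4.9999  # hit
  → r_7 = 4.9999

ranges = [1.4896, 1.7289, 1.9283, 0.7350, 3.1292, 3.4475, 4.9999]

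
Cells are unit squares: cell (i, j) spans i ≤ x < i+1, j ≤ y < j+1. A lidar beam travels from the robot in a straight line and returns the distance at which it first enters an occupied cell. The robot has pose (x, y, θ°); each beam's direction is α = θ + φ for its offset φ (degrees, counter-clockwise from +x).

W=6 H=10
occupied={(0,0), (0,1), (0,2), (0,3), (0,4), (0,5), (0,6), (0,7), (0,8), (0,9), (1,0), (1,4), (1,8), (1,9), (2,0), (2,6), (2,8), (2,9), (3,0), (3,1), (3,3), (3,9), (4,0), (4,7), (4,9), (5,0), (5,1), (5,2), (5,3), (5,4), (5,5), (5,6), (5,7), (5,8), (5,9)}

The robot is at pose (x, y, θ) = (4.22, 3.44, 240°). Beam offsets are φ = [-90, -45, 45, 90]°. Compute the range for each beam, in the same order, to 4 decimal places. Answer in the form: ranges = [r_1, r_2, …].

ranges = [0.2540, 0.2278, 2.5261, 0.9007]

beam 1: φ=-90°, α=150°
  d=(-0.8660,0.5000)  start (4,3)  tX=0.2540 tY=1.1200  stride 1/|dx|=1.1547 1/|dy|=2.0000
    cross x-line → (3,3), t=0.2540 (wall)
  → r_1 = 0.2540
beam 2: φ=-45°, α=195°
  d=(-0.9659,-0.2588)  start (4,3)  tX=0.2278 tY=1.7000  stride 1/|dx|=1.0353 1/|dy|=3.8637
    cross x-line → (3,3), t=0.2278 (wall)
  → r_2 = 0.2278
beam 3: φ=45°, α=285°
  d=(0.2588,-0.9659)  start (4,3)  tX=3.0137 tY=0.4555  stride 1/|dx|=3.8637 1/|dy|=1.0353
    cross y-line → (4,2), t=0.4555
    cross y-line → (4,1), t=1.4908
    cross y-line → (4,0), t=2.5261 (wall)
  → r_3 = 2.5261
beam 4: φ=90°, α=330°
  d=(0.8660,-0.5000)  start (4,3)  tX=0.9007 tY=0.8800  stride 1/|dx|=1.1547 1/|dy|=2.0000
    cross y-line → (4,2), t=0.8800
    cross x-line → (5,2), t=0.9007 (wall)
  → r_4 = 0.9007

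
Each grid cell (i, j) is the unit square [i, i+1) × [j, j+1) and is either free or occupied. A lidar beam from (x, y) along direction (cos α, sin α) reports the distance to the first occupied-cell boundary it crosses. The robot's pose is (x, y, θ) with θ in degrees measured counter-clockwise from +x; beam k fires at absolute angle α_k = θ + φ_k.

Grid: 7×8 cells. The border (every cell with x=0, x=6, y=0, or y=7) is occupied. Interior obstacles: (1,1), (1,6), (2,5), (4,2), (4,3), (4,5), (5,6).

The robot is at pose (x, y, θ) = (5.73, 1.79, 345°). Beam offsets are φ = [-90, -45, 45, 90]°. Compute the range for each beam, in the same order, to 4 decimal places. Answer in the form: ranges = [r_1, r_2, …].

beam 1: φ=-90°, α=255°
  d=(-0.2588,-0.9659)  start (5,1)  tX=2.8205 tY=0.8179  stride 1/|dx|=3.8637 1/|dy|=1.0353
    cross y-line → (5,0), t=0.8179 (wall)
  → r_1 = 0.8179
beam 2: φ=-45°, α=300°
  d=(0.5000,-0.8660)  start (5,1)  tX=0.5400 tY=0.9122  stride 1/|dx|=2.0000 1/|dy|=1.1547
    cross x-line → (6,1), t=0.5400 (wall)
  → r_2 = 0.5400
beam 3: φ=45°, α=30°
  d=(0.8660,0.5000)  start (5,1)  tX=0.3118 tY=0.4200  stride 1/|dx|=1.1547 1/|dy|=2.0000
    cross x-line → (6,1), t=0.3118 (wall)
  → r_3 = 0.3118
beam 4: φ=90°, α=75°
  d=(0.2588,0.9659)  start (5,1)  tX=1.0432 tY=0.2174  stride 1/|dx|=3.8637 1/|dy|=1.0353
    cross y-line → (5,2), t=0.2174
    cross x-line → (6,2), t=1.0432 (wall)
  → r_4 = 1.0432

ranges = [0.8179, 0.5400, 0.3118, 1.0432]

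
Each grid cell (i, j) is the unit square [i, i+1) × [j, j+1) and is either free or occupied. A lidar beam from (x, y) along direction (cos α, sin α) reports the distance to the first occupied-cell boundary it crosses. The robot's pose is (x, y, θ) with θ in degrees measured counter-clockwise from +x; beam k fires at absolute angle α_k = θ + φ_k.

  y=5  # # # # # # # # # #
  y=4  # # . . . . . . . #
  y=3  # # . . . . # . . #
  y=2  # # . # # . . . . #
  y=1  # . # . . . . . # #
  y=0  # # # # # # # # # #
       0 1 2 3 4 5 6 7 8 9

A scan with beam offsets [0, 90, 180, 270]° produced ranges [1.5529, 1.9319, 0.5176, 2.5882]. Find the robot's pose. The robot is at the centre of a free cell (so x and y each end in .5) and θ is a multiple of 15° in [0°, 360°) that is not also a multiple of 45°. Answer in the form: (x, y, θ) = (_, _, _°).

Enumerate (i+0.5, j+0.5, θ) over the 24 free cells and 16 admissible headings. For each, cast all 4 beams and compare to the given ranges.
  (2.5, 2.5, 210°): beam 1 = 0.5774 ≠ 1.5529 ✗
  (5.5, 2.5, 150°): beam 1 = 0.5774 ≠ 1.5529 ✗
  (7.5, 3.5, 75°): beam 2 = 0.5176 ≠ 1.9319 ✗
  …
  (4.5, 4.5, 285°): r_1=1.5529, r_2=1.9319, r_3=0.5176, r_4=2.5882 — all match ✓
Only this pose fits every beam.

(x, y, θ) = (4.5, 4.5, 285°)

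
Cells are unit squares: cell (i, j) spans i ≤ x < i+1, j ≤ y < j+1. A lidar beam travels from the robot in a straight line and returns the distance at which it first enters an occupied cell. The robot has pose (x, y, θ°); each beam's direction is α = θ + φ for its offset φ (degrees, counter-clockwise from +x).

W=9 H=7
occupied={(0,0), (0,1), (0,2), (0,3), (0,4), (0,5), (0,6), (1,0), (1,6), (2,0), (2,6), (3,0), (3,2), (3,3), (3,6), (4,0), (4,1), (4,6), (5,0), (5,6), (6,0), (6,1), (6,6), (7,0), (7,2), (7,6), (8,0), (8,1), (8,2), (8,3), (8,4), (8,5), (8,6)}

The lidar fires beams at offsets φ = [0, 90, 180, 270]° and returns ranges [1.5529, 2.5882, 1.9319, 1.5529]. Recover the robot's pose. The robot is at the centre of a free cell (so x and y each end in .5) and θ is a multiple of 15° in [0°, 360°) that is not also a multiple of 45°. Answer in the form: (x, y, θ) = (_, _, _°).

The pose lattice has 30·16 = 480 candidates. Test each by forward raycasting.
  (6.5, 2.5, 105°): beam 1 = 3.6235 ≠ 1.5529 ✗
  (4.5, 4.5, 105°): beam 2 = 3.6235 ≠ 2.5882 ✗
  (1.5, 3.5, 105°): beam 1 = 1.9319 ≠ 1.5529 ✗
  (6.5, 4.5, 75°): beam 2 = 5.6940 ≠ 2.5882 ✗
  (4.5, 2.5, 345°): beam 1 = 1.9319 ≠ 1.5529 ✗
  …
  (6.5, 4.5, 105°): r_1=1.5529, r_2=2.5882, r_3=1.9319, r_4=1.5529 — all match ✓
Unique over the lattice → pose = (6.5, 4.5, 105°).

(x, y, θ) = (6.5, 4.5, 105°)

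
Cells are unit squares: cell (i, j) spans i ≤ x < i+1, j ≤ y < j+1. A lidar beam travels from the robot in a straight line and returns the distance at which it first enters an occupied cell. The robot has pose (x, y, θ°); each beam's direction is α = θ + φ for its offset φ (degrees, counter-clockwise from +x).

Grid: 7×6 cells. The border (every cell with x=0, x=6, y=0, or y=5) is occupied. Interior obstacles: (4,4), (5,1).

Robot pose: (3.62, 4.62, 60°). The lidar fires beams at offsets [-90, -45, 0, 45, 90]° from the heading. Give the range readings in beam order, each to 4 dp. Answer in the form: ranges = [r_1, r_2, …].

beam 1: φ=-90°, α=330°
  cosα=0.8660 sinα=-0.5000 | (3,4) | tMaxX 0.4388 tMaxY 1.2400 | tΔX 1.1547 tΔY 2.0000
    t=0.4388 [x] (4,4) — stop
  → r_1 = 0.4388
beam 2: φ=-45°, α=15°
  cosα=0.9659 sinα=0.2588 | (3,4) | tMaxX 0.3934 tMaxY 1.4682 | tΔX 1.0353 tΔY 3.8637
    t=0.3934 [x] (4,4) — stop
  → r_2 = 0.3934
beam 3: φ=0°, α=60°
  cosα=0.5000 sinα=0.8660 | (3,4) | tMaxX 0.7600 tMaxY 0.4388 | tΔX 2.0000 tΔY 1.1547
    t=0.4388 [y] (3,5) — stop
  → r_3 = 0.4388
beam 4: φ=45°, α=105°
  cosα=-0.2588 sinα=0.9659 | (3,4) | tMaxX 2.3955 tMaxY 0.3934 | tΔX 3.8637 tΔY 1.0353
    t=0.3934 [y] (3,5) — stop
  → r_4 = 0.3934
beam 5: φ=90°, α=150°
  cosα=-0.8660 sinα=0.5000 | (3,4) | tMaxX 0.7159 tMaxY 0.7600 | tΔX 1.1547 tΔY 2.0000
    t=0.7159 [x] (2,4)
    t=0.7600 [y] (2,5) — stop
  → r_5 = 0.7600

ranges = [0.4388, 0.3934, 0.4388, 0.3934, 0.7600]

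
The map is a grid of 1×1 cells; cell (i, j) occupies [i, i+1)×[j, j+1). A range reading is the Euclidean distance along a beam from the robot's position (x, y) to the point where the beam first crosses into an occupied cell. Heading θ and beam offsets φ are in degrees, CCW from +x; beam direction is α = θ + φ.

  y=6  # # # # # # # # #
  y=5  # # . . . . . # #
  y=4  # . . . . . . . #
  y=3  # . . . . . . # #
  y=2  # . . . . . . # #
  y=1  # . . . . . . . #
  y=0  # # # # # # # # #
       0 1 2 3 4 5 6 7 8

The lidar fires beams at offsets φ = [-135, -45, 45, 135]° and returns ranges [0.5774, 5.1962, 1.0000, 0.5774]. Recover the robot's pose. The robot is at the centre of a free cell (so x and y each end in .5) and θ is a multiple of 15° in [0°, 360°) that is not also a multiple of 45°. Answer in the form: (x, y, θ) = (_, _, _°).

(x, y, θ) = (2.5, 5.5, 345°)

Candidates: 31 free-cell centres × 16 headings = 496 poses. Raycast each; keep the one whose scan matches to 4 dp.
  (2.5, 5.5, 30°): beam 1 = 4.6587 ≠ 0.5774 ✗
  (6.5, 5.5, 150°): beam 1 = 0.5176 ≠ 0.5774 ✗
  (3.5, 1.5, 240°): beam 1 = 4.6587 ≠ 0.5774 ✗
  (1.5, 2.5, 240°): beam 1 = 1.9319 ≠ 0.5774 ✗
  …
  (2.5, 5.5, 345°): r_1=0.5774, r_2=5.1962, r_3=1.0000, r_4=0.5774 — all match ✓
No second candidate reproduces the full scan.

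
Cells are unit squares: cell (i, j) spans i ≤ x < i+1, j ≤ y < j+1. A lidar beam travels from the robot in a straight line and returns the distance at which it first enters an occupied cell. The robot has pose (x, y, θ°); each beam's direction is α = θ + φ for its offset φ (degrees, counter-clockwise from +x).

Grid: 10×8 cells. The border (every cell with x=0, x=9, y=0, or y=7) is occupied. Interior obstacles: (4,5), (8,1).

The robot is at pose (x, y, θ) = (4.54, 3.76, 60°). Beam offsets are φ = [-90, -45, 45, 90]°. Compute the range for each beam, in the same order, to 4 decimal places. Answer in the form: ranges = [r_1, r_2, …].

ranges = [3.9953, 4.6173, 1.2837, 4.0876]

beam 1: φ=-90°, α=330°
  dir = (cos 330°, sin 330°) = (0.8660, -0.5000); from cell (4,3)
  next x-line at t=0.5312, next y-line at t=1.5200; Δt_x=1.1547, Δt_y=2.0000
    x: enter (5,3) at t=0.5312
    y: enter (5,2) at t=1.5200
    x: enter (6,2) at t=1.6859
    x: enter (7,2) at t=2.8406
    y: enter (7,1) at t=3.5200
    x: enter (8,1) at t=3.9953 ← occupied
  → r_1 = 3.9953
beam 2: φ=-45°, α=15°
  dir = (cos 15°, sin 15°) = (0.9659, 0.2588); from cell (4,3)
  next x-line at t=0.4762, next y-line at t=0.9273; Δt_x=1.0353, Δt_y=3.8637
    x: enter (5,3) at t=0.4762
    y: enter (5,4) at t=0.9273
    x: enter (6,4) at t=1.5115
    x: enter (7,4) at t=2.5468
    x: enter (8,4) at t=3.5821
    x: enter (9,4) at t=4.6173 ← occupied
  → r_2 = 4.6173
beam 3: φ=45°, α=105°
  dir = (cos 105°, sin 105°) = (-0.2588, 0.9659); from cell (4,3)
  next x-line at t=2.0864, next y-line at t=0.2485; Δt_x=3.8637, Δt_y=1.0353
    y: enter (4,4) at t=0.2485
    y: enter (4,5) at t=1.2837 ← occupied
  → r_3 = 1.2837
beam 4: φ=90°, α=150°
  dir = (cos 150°, sin 150°) = (-0.8660, 0.5000); from cell (4,3)
  next x-line at t=0.6235, next y-line at t=0.4800; Δt_x=1.1547, Δt_y=2.0000
    y: enter (4,4) at t=0.4800
    x: enter (3,4) at t=0.6235
    x: enter (2,4) at t=1.7782
    y: enter (2,5) at t=2.4800
    x: enter (1,5) at t=2.9329
    x: enter (0,5) at t=4.0876 ← occupied
  → r_4 = 4.0876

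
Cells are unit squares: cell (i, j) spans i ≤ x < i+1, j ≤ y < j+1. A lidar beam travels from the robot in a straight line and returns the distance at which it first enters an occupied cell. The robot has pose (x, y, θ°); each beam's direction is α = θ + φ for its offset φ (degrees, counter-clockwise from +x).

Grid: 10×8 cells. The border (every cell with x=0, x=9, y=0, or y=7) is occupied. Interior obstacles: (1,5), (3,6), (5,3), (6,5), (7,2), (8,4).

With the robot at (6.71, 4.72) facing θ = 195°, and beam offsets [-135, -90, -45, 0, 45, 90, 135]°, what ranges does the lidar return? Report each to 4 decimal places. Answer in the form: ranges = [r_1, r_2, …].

beam 1: φ=-135°, α=60°
  cosα=0.5000 sinα=0.8660 | (6,4) | tMaxX 0.5800 tMaxY 0.3233 | tΔX 2.0000 tΔY 1.1547
    t=0.3233 [y] (6,5) — stop
  → r_1 = 0.3233
beam 2: φ=-90°, α=105°
  cosα=-0.2588 sinα=0.9659 | (6,4) | tMaxX 2.7432 tMaxY 0.2899 | tΔX 3.8637 tΔY 1.0353
    t=0.2899 [y] (6,5) — stop
  → r_2 = 0.2899
beam 3: φ=-45°, α=150°
  cosα=-0.8660 sinα=0.5000 | (6,4) | tMaxX 0.8198 tMaxY 0.5600 | tΔX 1.1547 tΔY 2.0000
    t=0.5600 [y] (6,5) — stop
  → r_3 = 0.5600
beam 4: φ=0°, α=195°
  cosα=-0.9659 sinα=-0.2588 | (6,4) | tMaxX 0.7350 tMaxY 2.7819 | tΔX 1.0353 tΔY 3.8637
    t=0.7350 [x] (5,4)
    t=1.7703 [x] (4,4)
    t=2.7819 [y] (4,3)
    t=2.8056 [x] (3,3)
    t=3.8409 [x] (2,3)
    t=4.8762 [x] (1,3)
    t=5.9114 [x] (0,3) — stop
  → r_4 = 5.9114
beam 5: φ=45°, α=240°
  cosα=-0.5000 sinα=-0.8660 | (6,4) | tMaxX 1.4200 tMaxY 0.8314 | tΔX 2.0000 tΔY 1.1547
    t=0.8314 [y] (6,3)
    t=1.4200 [x] (5,3) — stop
  → r_5 = 1.4200
beam 6: φ=90°, α=285°
  cosα=0.2588 sinα=-0.9659 | (6,4) | tMaxX 1.1205 tMaxY 0.7454 | tΔX 3.8637 tΔY 1.0353
    t=0.7454 [y] (6,3)
    t=1.1205 [x] (7,3)
    t=1.7807 [y] (7,2) — stop
  → r_6 = 1.7807
beam 7: φ=135°, α=330°
  cosα=0.8660 sinα=-0.5000 | (6,4) | tMaxX 0.3349 tMaxY 1.4400 | tΔX 1.1547 tΔY 2.0000
    t=0.3349 [x] (7,4)
    t=1.4400 [y] (7,3)
    t=1.4896 [x] (8,3)
    t=2.6443 [x] (9,3) — stop
  → r_7 = 2.6443

ranges = [0.3233, 0.2899, 0.5600, 5.9114, 1.4200, 1.7807, 2.6443]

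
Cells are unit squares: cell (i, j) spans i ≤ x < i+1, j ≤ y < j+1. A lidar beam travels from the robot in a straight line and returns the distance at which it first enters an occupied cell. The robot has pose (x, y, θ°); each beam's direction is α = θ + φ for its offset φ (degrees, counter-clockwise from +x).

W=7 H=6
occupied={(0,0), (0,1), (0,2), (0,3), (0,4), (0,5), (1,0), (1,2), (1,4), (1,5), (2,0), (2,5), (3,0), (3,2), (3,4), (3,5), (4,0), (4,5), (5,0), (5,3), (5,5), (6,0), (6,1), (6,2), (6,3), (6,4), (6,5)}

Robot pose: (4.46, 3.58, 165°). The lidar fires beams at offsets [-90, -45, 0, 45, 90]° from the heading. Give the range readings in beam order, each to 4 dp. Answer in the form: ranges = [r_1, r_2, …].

ranges = [1.4701, 0.9200, 2.5468, 1.1600, 2.6710]

beam 1: φ=-90°, α=75°
  cosα=0.2588 sinα=0.9659 | (4,3) | tMaxX 2.0864 tMaxY 0.4348 | tΔX 3.8637 tΔY 1.0353
    t=0.4348 [y] (4,4)
    t=1.4701 [y] (4,5) — stop
  → r_1 = 1.4701
beam 2: φ=-45°, α=120°
  cosα=-0.5000 sinα=0.8660 | (4,3) | tMaxX 0.9200 tMaxY 0.4850 | tΔX 2.0000 tΔY 1.1547
    t=0.4850 [y] (4,4)
    t=0.9200 [x] (3,4) — stop
  → r_2 = 0.9200
beam 3: φ=0°, α=165°
  cosα=-0.9659 sinα=0.2588 | (4,3) | tMaxX 0.4762 tMaxY 1.6228 | tΔX 1.0353 tΔY 3.8637
    t=0.4762 [x] (3,3)
    t=1.5115 [x] (2,3)
    t=1.6228 [y] (2,4)
    t=2.5468 [x] (1,4) — stop
  → r_3 = 2.5468
beam 4: φ=45°, α=210°
  cosα=-0.8660 sinα=-0.5000 | (4,3) | tMaxX 0.5312 tMaxY 1.1600 | tΔX 1.1547 tΔY 2.0000
    t=0.5312 [x] (3,3)
    t=1.1600 [y] (3,2) — stop
  → r_4 = 1.1600
beam 5: φ=90°, α=255°
  cosα=-0.2588 sinα=-0.9659 | (4,3) | tMaxX 1.7773 tMaxY 0.6005 | tΔX 3.8637 tΔY 1.0353
    t=0.6005 [y] (4,2)
    t=1.6357 [y] (4,1)
    t=1.7773 [x] (3,1)
    t=2.6710 [y] (3,0) — stop
  → r_5 = 2.6710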